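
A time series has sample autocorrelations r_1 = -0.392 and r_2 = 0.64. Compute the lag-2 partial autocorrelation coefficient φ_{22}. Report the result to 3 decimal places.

φ_{22} = (r_2 − r_1²) / (1 − r_1²)
r_1² = (-0.392)² = 0.153664
Numerator = 0.64 − 0.1537 = 0.4863; denominator = 1 − 0.1537 = 0.8463
φ_{22} = 0.4863 / 0.8463 = 0.575

0.575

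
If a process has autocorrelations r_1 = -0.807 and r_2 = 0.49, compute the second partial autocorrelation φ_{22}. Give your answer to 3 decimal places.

φ_{22} = (r_2 − r_1²) / (1 − r_1²)
r_1² = (-0.807)² = 0.651249
Numerator = 0.49 − 0.6512 = -0.1612; denominator = 1 − 0.6512 = 0.3488
φ_{22} = -0.1612 / 0.3488 = -0.462

-0.462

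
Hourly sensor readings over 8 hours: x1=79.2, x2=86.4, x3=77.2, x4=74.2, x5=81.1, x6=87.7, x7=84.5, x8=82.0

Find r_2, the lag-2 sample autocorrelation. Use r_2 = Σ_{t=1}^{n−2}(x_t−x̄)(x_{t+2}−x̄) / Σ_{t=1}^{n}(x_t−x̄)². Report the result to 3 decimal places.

Mean x̄ = (79.2 + 86.4 + 77.2 + 74.2 + 81.1 + 87.7 + 84.5 + 82.0)/8 = 81.5375
Deviations from mean: -2.3375, 4.8625, -4.3375, -7.3375, -0.4375, 6.1625, 2.9625, 0.4625
Numerator Σ_{t=1}^{6}(x_t−x̄)(x_{t+2}−x̄) = -67.3053
Denominator Σ(x_t−x̄)² = 148.9188
r_2 = -67.3053 / 148.9188 = -0.452

-0.452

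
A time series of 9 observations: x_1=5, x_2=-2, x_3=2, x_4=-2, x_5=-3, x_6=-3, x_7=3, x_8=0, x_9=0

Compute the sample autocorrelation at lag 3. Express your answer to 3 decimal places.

Mean x̄ = (5 − 2 + 2 − 2 − 3 − 3 + 3 + 0 + 0)/9 = 0.0000
Numerator Σ_{t=1}^{6}(x_t−x̄)(x_{t+3}−x̄) = -16.0000
Denominator Σ(x_t−x̄)² = 64.0000
r_3 = -16.0000 / 64.0000 = -0.250

-0.250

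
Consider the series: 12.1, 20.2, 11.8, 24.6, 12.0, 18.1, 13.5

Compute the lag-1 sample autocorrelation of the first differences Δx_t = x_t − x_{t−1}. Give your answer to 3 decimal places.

First differences Δx: 8.1, -8.4, 12.8, -12.6, 6.1, -4.6
Mean of differences = 0.2333
Numerator Σ(Δx_t−Δx̄)(Δx_{t+1}−Δx̄) = -441.3244
Denominator Σ(Δx_t−Δx̄)² = 516.8133
r_1(Δx) = -441.3244 / 516.8133 = -0.854

-0.854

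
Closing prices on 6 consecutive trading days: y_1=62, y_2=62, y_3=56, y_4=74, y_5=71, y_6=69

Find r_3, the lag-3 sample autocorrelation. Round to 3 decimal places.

Mean ȳ = (62 + 62 + 56 + 74 + 71 + 69)/6 = 65.6667
Σ(y_t−ȳ)(y_{t+3}−ȳ) = (-30.5556) + (-19.5556) + (-32.2222) = -82.3333
Denominator Σ(y_t−ȳ)² = 229.3333
r_3 = -82.3333 / 229.3333 = -0.359

-0.359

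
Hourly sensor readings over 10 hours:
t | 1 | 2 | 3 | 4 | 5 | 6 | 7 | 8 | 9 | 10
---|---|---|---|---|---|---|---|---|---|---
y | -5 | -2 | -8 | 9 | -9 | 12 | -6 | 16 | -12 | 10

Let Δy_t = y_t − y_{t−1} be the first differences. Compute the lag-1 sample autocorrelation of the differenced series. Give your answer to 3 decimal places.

First differences Δy: 3, -6, 17, -18, 21, -18, 22, -28, 22
Mean of differences = 1.6667
Numerator Σ(Δy_t−Δȳ)(Δy_{t+1}−Δȳ) = -2796.1111
Denominator Σ(Δy_t−Δȳ)² = 3150.0000
r_1(Δy) = -2796.1111 / 3150.0000 = -0.888

-0.888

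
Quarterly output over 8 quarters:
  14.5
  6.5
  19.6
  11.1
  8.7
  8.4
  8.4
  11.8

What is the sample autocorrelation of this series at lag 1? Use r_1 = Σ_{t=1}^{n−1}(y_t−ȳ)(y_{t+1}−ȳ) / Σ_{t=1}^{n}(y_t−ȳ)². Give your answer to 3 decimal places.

Mean ȳ = (14.5 + 6.5 + 19.6 + 11.1 + 8.7 + 8.4 + 8.4 + 11.8)/8 = 11.1250
Deviations from mean: 3.3750, -4.6250, 8.4750, -0.0250, -2.4250, -2.7250, -2.7250, 0.6750
Σ(y_t−ȳ)(y_{t+1}−ȳ) = (-15.6094) + (-39.1969) + (-0.2119) + (0.0606) + (6.6081) + (7.4256) + (-1.8394) = -42.7631
Denominator Σ(y_t−ȳ)² = 125.7950
r_1 = -42.7631 / 125.7950 = -0.340

-0.340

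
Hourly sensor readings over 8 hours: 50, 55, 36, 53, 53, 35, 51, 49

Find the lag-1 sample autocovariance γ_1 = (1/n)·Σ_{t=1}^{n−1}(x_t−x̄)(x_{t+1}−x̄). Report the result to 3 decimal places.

-25.914

Mean x̄ = (50 + 55 + 36 + 53 + 53 + 35 + 51 + 49)/8 = 47.7500
Deviations: 2.2500, 7.2500, -11.7500, 5.2500, 5.2500, -12.7500, 3.2500, 1.2500
Σ_{t=1}^{7}(x_t−x̄)(x_{t+1}−x̄) = -207.3125
γ_1 = -207.3125 / 8 = -25.914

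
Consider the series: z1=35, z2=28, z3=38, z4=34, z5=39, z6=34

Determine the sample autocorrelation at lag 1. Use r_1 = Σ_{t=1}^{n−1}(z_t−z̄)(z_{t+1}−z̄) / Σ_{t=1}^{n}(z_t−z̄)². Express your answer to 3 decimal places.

Mean z̄ = (35 + 28 + 38 + 34 + 39 + 34)/6 = 34.6667
Σ(z_t−z̄)(z_{t+1}−z̄) = (-2.2222) + (-22.2222) + (-2.2222) + (-2.8889) + (-2.8889) = -32.4444
Denominator Σ(z_t−z̄)² = 75.3333
r_1 = -32.4444 / 75.3333 = -0.431

-0.431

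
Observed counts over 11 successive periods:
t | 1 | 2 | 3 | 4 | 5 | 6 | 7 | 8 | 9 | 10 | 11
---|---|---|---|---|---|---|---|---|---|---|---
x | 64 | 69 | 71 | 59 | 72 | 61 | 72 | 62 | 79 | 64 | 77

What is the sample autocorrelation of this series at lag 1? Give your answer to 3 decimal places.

-0.655

Mean x̄ = (64 + 69 + 71 + 59 + 72 + 61 + 72 + 62 + 79 + 64 + 77)/11 = 68.1818
Numerator Σ_{t=1}^{10}(x_t−x̄)(x_{t+1}−x̄) = -289.4876
Denominator Σ(x_t−x̄)² = 441.6364
r_1 = -289.4876 / 441.6364 = -0.655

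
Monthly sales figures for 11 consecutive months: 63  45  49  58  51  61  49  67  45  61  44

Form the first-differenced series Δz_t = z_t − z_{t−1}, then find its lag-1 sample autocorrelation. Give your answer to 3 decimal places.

-0.738

First differences Δz: -18, 4, 9, -7, 10, -12, 18, -22, 16, -17
Mean of differences = -1.9000
Numerator Σ(Δz_t−Δz̄)(Δz_{t+1}−Δz̄) = -1498.2100
Denominator Σ(Δz_t−Δz̄)² = 2030.9000
r_1(Δz) = -1498.2100 / 2030.9000 = -0.738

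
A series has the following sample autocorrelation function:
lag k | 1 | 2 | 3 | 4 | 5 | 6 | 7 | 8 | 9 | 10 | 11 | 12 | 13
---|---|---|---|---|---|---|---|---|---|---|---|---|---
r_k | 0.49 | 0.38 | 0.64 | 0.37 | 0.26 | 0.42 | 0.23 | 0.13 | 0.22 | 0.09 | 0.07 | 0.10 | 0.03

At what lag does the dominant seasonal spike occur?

3

The largest autocorrelation is r_3 = 0.64; the remaining lags stay at or below 0.49. The elevated value at lag 1 (0.49), dropping to 0.38 at lag 2, reflects decaying short-term dependence rather than seasonality.
The dominant spike at lag 3 indicates a seasonal period of 3.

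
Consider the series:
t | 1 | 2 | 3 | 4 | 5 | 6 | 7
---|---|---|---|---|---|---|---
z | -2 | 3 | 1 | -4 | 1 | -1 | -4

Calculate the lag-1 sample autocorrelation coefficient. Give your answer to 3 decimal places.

Mean z̄ = (-2 + 3 + 1 − 4 + 1 − 1 − 4)/7 = -0.8571
Numerator Σ_{t=1}^{6}(z_t−z̄)(z_{t+1}−z̄) = -8.7347
Denominator Σ(z_t−z̄)² = 42.8571
r_1 = -8.7347 / 42.8571 = -0.204

-0.204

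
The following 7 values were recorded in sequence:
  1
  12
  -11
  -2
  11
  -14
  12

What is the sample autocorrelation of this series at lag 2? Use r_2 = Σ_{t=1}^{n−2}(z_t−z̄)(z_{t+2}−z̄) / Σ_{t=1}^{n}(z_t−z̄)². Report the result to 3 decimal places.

0.005

Mean z̄ = (1 + 12 − 11 − 2 + 11 − 14 + 12)/7 = 1.2857
Deviations from mean: -0.2857, 10.7143, -12.2857, -3.2857, 9.7143, -15.2857, 10.7143
Σ(z_t−z̄)(z_{t+2}−z̄) = (3.5102) + (-35.2041) + (-119.3469) + (50.2245) + (104.0816) = 3.2653
Denominator Σ(z_t−z̄)² = 719.4286
r_2 = 3.2653 / 719.4286 = 0.005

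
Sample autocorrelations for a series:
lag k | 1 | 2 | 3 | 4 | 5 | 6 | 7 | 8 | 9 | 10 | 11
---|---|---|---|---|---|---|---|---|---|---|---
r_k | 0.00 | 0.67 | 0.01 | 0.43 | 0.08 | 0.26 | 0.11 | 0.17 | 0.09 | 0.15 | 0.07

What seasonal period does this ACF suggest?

The largest autocorrelation is r_2 = 0.67, with weaker echoes at lags 4 (0.43), 6 (0.26), 8 (0.17) and 10 (0.15); the remaining lags stay at or below 0.11.
The dominant spike at lag 2 indicates a seasonal period of 2.

2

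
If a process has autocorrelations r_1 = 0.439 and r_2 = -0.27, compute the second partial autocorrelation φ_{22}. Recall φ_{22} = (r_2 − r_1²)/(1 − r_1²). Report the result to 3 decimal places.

-0.573

φ_{22} = (r_2 − r_1²) / (1 − r_1²)
r_1² = (0.439)² = 0.192721
Numerator = -0.27 − 0.1927 = -0.4627; denominator = 1 − 0.1927 = 0.8073
φ_{22} = -0.4627 / 0.8073 = -0.573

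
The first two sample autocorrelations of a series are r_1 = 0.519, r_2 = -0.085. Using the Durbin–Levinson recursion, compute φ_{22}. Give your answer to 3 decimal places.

φ_{22} = (r_2 − r_1²) / (1 − r_1²)
r_1² = (0.519)² = 0.269361
Numerator = -0.085 − 0.2694 = -0.3544; denominator = 1 − 0.2694 = 0.7306
φ_{22} = -0.3544 / 0.7306 = -0.485

-0.485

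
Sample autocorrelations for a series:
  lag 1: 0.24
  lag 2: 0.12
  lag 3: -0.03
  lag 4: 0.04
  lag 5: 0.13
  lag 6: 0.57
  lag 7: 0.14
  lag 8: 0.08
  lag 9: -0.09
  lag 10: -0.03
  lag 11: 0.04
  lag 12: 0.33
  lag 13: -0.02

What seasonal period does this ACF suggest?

6

The largest autocorrelation is r_6 = 0.57, with a weaker echo at lag 12 (0.33); the remaining lags stay at or below 0.24. The elevated value at lag 1 (0.24), dropping to 0.12 at lag 2, reflects decaying short-term dependence rather than seasonality.
The dominant spike at lag 6 indicates a seasonal period of 6.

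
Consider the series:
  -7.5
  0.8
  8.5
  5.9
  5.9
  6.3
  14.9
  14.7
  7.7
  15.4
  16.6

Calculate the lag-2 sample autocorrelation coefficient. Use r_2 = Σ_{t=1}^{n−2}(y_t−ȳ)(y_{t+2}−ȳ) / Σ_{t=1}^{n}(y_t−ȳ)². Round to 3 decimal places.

0.053

Mean ȳ = (-7.5 + 0.8 + 8.5 + 5.9 + 5.9 + 6.3 + 14.9 + 14.7 + 7.7 + 15.4 + 16.6)/11 = 8.1091
Numerator Σ_{t=1}^{9}(y_t−ȳ)(y_{t+2}−ȳ) = 28.0544
Denominator Σ(y_t−ȳ)² = 525.2291
r_2 = 28.0544 / 525.2291 = 0.053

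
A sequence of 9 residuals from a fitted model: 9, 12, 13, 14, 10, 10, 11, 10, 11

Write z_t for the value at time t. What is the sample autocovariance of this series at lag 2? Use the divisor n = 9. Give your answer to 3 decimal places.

-0.595

Mean z̄ = (9 + 12 + 13 + 14 + 10 + 10 + 11 + 10 + 11)/9 = 11.1111
Σ_{t=1}^{7}(z_t−z̄)(z_{t+2}−z̄) = -5.3580
γ_2 = -5.3580 / 9 = -0.595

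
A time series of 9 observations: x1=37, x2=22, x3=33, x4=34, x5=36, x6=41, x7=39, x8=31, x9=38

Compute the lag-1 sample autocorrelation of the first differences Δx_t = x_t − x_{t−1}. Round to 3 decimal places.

-0.392

First differences Δx: -15, 11, 1, 2, 5, -2, -8, 7
Mean of differences = 0.1250
Numerator Σ(Δx_t−Δx̄)(Δx_{t+1}−Δx̄) = -193.1406
Denominator Σ(Δx_t−Δx̄)² = 492.8750
r_1(Δx) = -193.1406 / 492.8750 = -0.392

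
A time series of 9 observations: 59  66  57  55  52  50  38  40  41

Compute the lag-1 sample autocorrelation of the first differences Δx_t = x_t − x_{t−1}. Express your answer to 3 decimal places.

First differences Δx: 7, -9, -2, -3, -2, -12, 2, 1
Mean of differences = -2.2500
Numerator Σ(Δx_t−Δx̄)(Δx_{t+1}−Δx̄) = -94.5625
Denominator Σ(Δx_t−Δx̄)² = 255.5000
r_1(Δx) = -94.5625 / 255.5000 = -0.370

-0.370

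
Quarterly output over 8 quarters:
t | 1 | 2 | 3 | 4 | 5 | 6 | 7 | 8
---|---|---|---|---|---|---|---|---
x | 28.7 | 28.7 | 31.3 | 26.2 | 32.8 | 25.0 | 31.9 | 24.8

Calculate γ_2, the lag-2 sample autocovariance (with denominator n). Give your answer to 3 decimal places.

Mean x̄ = (28.7 + 28.7 + 31.3 + 26.2 + 32.8 + 25.0 + 31.9 + 24.8)/8 = 28.6750
Σ_{t=1}^{6}(x_t−x̄)(x_{t+2}−x̄) = 47.4713
γ_2 = 47.4713 / 8 = 5.934

5.934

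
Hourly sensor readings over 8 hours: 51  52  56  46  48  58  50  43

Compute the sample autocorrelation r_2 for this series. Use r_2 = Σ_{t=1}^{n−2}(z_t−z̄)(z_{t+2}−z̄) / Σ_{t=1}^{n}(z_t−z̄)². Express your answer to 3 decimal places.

-0.619

Mean z̄ = (51 + 52 + 56 + 46 + 48 + 58 + 50 + 43)/8 = 50.5000
Σ(z_t−z̄)(z_{t+2}−z̄) = (2.7500) + (-6.7500) + (-13.7500) + (-33.7500) + (1.2500) + (-56.2500) = -106.5000
Denominator Σ(z_t−z̄)² = 172.0000
r_2 = -106.5000 / 172.0000 = -0.619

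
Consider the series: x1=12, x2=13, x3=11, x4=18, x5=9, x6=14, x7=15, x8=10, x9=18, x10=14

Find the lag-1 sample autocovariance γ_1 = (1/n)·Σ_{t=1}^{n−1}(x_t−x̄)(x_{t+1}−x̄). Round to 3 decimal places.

-4.976

Mean x̄ = (12 + 13 + 11 + 18 + 9 + 14 + 15 + 10 + 18 + 14)/10 = 13.4000
Σ_{t=1}^{9}(x_t−x̄)(x_{t+1}−x̄) = -49.7600
γ_1 = -49.7600 / 10 = -4.976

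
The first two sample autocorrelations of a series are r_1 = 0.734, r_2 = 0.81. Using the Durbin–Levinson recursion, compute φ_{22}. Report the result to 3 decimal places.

0.588

φ_{22} = (r_2 − r_1²) / (1 − r_1²)
r_1² = (0.734)² = 0.538756
Numerator = 0.81 − 0.5388 = 0.2712; denominator = 1 − 0.5388 = 0.4612
φ_{22} = 0.2712 / 0.4612 = 0.588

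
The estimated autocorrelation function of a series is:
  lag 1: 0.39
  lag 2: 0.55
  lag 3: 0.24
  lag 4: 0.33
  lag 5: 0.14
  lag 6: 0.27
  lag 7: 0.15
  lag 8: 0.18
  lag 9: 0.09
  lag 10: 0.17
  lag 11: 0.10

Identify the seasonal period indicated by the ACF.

2

The largest autocorrelation is r_2 = 0.55; the remaining lags stay at or below 0.39.
The dominant spike at lag 2 indicates a seasonal period of 2.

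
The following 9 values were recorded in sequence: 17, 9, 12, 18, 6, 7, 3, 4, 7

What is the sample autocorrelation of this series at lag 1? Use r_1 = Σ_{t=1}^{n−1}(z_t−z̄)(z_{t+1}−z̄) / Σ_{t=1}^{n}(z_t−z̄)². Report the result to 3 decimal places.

0.254

Mean z̄ = (17 + 9 + 12 + 18 + 6 + 7 + 3 + 4 + 7)/9 = 9.2222
Numerator Σ_{t=1}^{8}(z_t−z̄)(z_{t+1}−z̄) = 58.8395
Denominator Σ(z_t−z̄)² = 231.5556
r_1 = 58.8395 / 231.5556 = 0.254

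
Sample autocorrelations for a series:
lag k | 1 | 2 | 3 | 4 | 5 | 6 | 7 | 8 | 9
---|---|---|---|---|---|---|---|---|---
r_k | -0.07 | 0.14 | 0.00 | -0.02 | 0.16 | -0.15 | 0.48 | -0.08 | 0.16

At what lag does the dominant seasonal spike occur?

7

The largest autocorrelation is r_7 = 0.48; the remaining lags stay at or below 0.16.
The dominant spike at lag 7 indicates a seasonal period of 7.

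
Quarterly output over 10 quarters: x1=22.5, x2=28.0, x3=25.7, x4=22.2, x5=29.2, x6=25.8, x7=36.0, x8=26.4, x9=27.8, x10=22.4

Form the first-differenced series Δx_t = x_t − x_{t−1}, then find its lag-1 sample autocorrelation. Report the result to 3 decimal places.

First differences Δx: 5.5, -2.3, -3.5, 7.0, -3.4, 10.2, -9.6, 1.4, -5.4
Mean of differences = -0.0111
Numerator Σ(Δx_t−Δx̄)(Δx_{t+1}−Δx̄) = -206.5023
Denominator Σ(Δx_t−Δx̄)² = 335.6689
r_1(Δx) = -206.5023 / 335.6689 = -0.615

-0.615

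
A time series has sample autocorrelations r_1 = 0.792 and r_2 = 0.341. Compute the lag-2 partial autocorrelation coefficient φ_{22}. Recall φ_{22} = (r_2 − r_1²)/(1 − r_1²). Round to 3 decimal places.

-0.768

φ_{22} = (r_2 − r_1²) / (1 − r_1²)
r_1² = (0.792)² = 0.627264
Numerator = 0.341 − 0.6273 = -0.2863; denominator = 1 − 0.6273 = 0.3727
φ_{22} = -0.2863 / 0.3727 = -0.768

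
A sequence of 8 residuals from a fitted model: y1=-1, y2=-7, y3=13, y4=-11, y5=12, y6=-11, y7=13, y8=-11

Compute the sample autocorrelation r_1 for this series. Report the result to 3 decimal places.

Mean ȳ = (-1 − 7 + 13 − 11 + 12 − 11 + 13 − 11)/8 = -0.3750
Deviations from mean: -0.6250, -6.6250, 13.3750, -10.6250, 12.3750, -10.6250, 13.3750, -10.6250
Numerator Σ_{t=1}^{7}(y_t−ȳ)(y_{t+1}−ȳ) = -773.7656
Denominator Σ(y_t−ȳ)² = 893.8750
r_1 = -773.7656 / 893.8750 = -0.866

-0.866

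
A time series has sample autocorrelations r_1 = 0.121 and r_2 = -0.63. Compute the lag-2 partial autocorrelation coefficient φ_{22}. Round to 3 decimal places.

φ_{22} = (r_2 − r_1²) / (1 − r_1²)
r_1² = (0.121)² = 0.014641
Numerator = -0.63 − 0.0146 = -0.6446; denominator = 1 − 0.0146 = 0.9854
φ_{22} = -0.6446 / 0.9854 = -0.654

-0.654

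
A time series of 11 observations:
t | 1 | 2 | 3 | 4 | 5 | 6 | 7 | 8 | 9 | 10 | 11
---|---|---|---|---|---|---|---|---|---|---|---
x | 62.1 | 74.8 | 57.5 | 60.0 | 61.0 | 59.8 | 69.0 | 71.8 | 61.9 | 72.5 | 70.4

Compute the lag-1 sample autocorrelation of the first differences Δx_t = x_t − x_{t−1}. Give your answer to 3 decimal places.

-0.521

First differences Δx: 12.7, -17.3, 2.5, 1.0, -1.2, 9.2, 2.8, -9.9, 10.6, -2.1
Mean of differences = 0.8300
Numerator Σ(Δx_t−Δx̄)(Δx_{t+1}−Δx̄) = -400.6399
Denominator Σ(Δx_t−Δx̄)² = 769.6410
r_1(Δx) = -400.6399 / 769.6410 = -0.521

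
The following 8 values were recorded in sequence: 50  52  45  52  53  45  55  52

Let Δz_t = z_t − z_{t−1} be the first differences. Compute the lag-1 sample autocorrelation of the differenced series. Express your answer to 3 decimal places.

First differences Δz: 2, -7, 7, 1, -8, 10, -3
Mean of differences = 0.2857
Numerator Σ(Δz_t−Δz̄)(Δz_{t+1}−Δz̄) = -174.9388
Denominator Σ(Δz_t−Δz̄)² = 275.4286
r_1(Δz) = -174.9388 / 275.4286 = -0.635

-0.635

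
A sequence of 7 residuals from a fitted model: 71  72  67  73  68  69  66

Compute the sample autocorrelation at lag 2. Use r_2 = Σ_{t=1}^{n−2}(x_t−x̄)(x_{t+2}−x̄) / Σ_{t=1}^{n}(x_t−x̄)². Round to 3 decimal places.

Mean x̄ = (71 + 72 + 67 + 73 + 68 + 69 + 66)/7 = 69.4286
Σ(x_t−x̄)(x_{t+2}−x̄) = (-3.8163) + (9.1837) + (3.4694) + (-1.5306) + (4.8980) = 12.2041
Denominator Σ(x_t−x̄)² = 41.7143
r_2 = 12.2041 / 41.7143 = 0.293

0.293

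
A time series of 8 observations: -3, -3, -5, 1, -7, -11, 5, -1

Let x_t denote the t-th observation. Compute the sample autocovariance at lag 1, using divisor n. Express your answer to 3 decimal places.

Mean x̄ = (-3 − 3 − 5 + 1 − 7 − 11 + 5 − 1)/8 = -3.0000
Deviations: 0.0000, 0.0000, -2.0000, 4.0000, -4.0000, -8.0000, 8.0000, 2.0000
Σ_{t=1}^{7}(x_t−x̄)(x_{t+1}−x̄) = -40.0000
γ_1 = -40.0000 / 8 = -5.000

-5.000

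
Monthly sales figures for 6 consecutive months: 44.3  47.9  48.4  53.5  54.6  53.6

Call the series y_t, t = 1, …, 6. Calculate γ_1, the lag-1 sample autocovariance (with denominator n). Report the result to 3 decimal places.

6.759

Mean ȳ = (44.3 + 47.9 + 48.4 + 53.5 + 54.6 + 53.6)/6 = 50.3833
Deviations: -6.0833, -2.4833, -1.9833, 3.1167, 4.2167, 3.2167
Σ_{t=1}^{5}(y_t−ȳ)(y_{t+1}−ȳ) = 40.5564
γ_1 = 40.5564 / 6 = 6.759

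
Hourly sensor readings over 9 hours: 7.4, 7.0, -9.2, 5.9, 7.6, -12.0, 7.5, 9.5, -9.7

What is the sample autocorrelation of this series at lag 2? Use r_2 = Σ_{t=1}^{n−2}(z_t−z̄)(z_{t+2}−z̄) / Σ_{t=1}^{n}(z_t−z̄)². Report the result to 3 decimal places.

Mean z̄ = (7.4 + 7.0 − 9.2 + 5.9 + 7.6 − 12.0 + 7.5 + 9.5 − 9.7)/9 = 1.5556
Numerator Σ_{t=1}^{7}(z_t−z̄)(z_{t+2}−z̄) = -301.7784
Denominator Σ(z_t−z̄)² = 643.7822
r_2 = -301.7784 / 643.7822 = -0.469

-0.469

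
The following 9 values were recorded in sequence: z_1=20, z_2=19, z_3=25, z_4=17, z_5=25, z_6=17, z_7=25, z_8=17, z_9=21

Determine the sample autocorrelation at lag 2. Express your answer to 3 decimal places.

Mean z̄ = (20 + 19 + 25 + 17 + 25 + 17 + 25 + 17 + 21)/9 = 20.6667
Numerator Σ_{t=1}^{7}(z_t−z̄)(z_{t+2}−z̄) = 69.1111
Denominator Σ(z_t−z̄)² = 100.0000
r_2 = 69.1111 / 100.0000 = 0.691

0.691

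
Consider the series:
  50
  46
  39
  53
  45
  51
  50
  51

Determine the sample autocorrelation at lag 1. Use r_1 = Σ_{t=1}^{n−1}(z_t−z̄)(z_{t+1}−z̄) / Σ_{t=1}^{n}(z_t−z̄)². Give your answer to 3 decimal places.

-0.293

Mean z̄ = (50 + 46 + 39 + 53 + 45 + 51 + 50 + 51)/8 = 48.1250
Σ(z_t−z̄)(z_{t+1}−z̄) = (-3.9844) + (19.3906) + (-44.4844) + (-15.2344) + (-8.9844) + (5.3906) + (5.3906) = -42.5156
Denominator Σ(z_t−z̄)² = 144.8750
r_1 = -42.5156 / 144.8750 = -0.293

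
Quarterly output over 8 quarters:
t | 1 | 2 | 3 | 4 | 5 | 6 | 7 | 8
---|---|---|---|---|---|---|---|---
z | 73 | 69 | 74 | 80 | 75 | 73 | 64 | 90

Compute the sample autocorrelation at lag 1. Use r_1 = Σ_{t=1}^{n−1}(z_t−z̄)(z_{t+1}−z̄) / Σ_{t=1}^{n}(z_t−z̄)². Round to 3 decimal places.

-0.322

Mean z̄ = (73 + 69 + 74 + 80 + 75 + 73 + 64 + 90)/8 = 74.7500
Deviations from mean: -1.7500, -5.7500, -0.7500, 5.2500, 0.2500, -1.7500, -10.7500, 15.2500
Σ(z_t−z̄)(z_{t+1}−z̄) = (10.0625) + (4.3125) + (-3.9375) + (1.3125) + (-0.4375) + (18.8125) + (-163.9375) = -133.8125
Denominator Σ(z_t−z̄)² = 415.5000
r_1 = -133.8125 / 415.5000 = -0.322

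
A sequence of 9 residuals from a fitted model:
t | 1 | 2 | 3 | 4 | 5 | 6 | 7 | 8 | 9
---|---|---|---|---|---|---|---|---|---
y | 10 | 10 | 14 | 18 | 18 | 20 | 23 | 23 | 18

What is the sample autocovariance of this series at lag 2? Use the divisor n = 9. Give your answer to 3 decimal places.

4.787

Mean ȳ = (10 + 10 + 14 + 18 + 18 + 20 + 23 + 23 + 18)/9 = 17.1111
Σ_{t=1}^{7}(y_t−ȳ)(y_{t+2}−ȳ) = 43.0864
γ_2 = 43.0864 / 9 = 4.787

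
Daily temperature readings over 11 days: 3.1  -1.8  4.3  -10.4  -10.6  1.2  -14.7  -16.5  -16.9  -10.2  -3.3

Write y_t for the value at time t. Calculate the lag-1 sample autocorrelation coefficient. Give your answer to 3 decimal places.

Mean ȳ = (3.1 − 1.8 + 4.3 − 10.4 − 10.6 + 1.2 − 14.7 − 16.5 − 16.9 − 10.2 − 3.3)/11 = -6.8909
Numerator Σ_{t=1}^{10}(y_t−ȳ)(y_{t+1}−ȳ) = 180.8426
Denominator Σ(y_t−ȳ)² = 619.8491
r_1 = 180.8426 / 619.8491 = 0.292

0.292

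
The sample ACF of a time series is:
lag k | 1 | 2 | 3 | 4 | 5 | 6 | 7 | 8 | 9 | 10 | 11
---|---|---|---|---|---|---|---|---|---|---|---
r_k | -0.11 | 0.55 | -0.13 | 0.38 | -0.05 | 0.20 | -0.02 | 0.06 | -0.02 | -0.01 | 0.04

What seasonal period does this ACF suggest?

The largest autocorrelation is r_2 = 0.55, with weaker echoes at lags 4 (0.38) and 6 (0.20); the remaining lags stay at or below 0.06.
The dominant spike at lag 2 indicates a seasonal period of 2.

2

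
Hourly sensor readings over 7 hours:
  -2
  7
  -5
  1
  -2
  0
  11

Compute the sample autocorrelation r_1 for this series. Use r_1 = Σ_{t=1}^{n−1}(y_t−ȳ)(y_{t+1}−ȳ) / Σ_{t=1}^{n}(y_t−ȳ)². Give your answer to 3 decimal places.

Mean ȳ = (-2 + 7 − 5 + 1 − 2 + 0 + 11)/7 = 1.4286
Deviations from mean: -3.4286, 5.5714, -6.4286, -0.4286, -3.4286, -1.4286, 9.5714
Numerator Σ_{t=1}^{6}(y_t−ȳ)(y_{t+1}−ȳ) = -59.4694
Denominator Σ(y_t−ȳ)² = 189.7143
r_1 = -59.4694 / 189.7143 = -0.313

-0.313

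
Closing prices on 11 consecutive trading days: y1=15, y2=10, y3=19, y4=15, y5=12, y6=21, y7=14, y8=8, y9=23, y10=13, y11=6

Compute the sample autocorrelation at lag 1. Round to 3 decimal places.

-0.330

Mean ȳ = (15 + 10 + 19 + 15 + 12 + 21 + 14 + 8 + 23 + 13 + 6)/11 = 14.1818
Numerator Σ_{t=1}^{10}(y_t−ȳ)(y_{t+1}−ȳ) = -91.6694
Denominator Σ(y_t−ȳ)² = 277.6364
r_1 = -91.6694 / 277.6364 = -0.330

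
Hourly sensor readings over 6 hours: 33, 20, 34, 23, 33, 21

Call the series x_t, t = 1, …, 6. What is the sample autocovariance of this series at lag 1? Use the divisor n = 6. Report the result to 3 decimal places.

-29.963

Mean x̄ = (33 + 20 + 34 + 23 + 33 + 21)/6 = 27.3333
Σ_{t=1}^{5}(x_t−x̄)(x_{t+1}−x̄) = -179.7778
γ_1 = -179.7778 / 6 = -29.963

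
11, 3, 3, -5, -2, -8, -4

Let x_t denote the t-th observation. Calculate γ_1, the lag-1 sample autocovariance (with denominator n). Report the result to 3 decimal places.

11.764

Mean x̄ = (11 + 3 + 3 − 5 − 2 − 8 − 4)/7 = -0.2857
Deviations: 11.2857, 3.2857, 3.2857, -4.7143, -1.7143, -7.7143, -3.7143
Σ_{t=1}^{6}(x_t−x̄)(x_{t+1}−x̄) = 82.3469
γ_1 = 82.3469 / 7 = 11.764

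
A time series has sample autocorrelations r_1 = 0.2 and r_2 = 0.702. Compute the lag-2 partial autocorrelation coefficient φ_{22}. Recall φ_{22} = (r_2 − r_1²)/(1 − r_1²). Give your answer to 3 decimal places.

φ_{22} = (r_2 − r_1²) / (1 − r_1²)
r_1² = (0.2)² = 0.04
Numerator = 0.702 − 0.0400 = 0.6620; denominator = 1 − 0.0400 = 0.9600
φ_{22} = 0.6620 / 0.9600 = 0.690

0.690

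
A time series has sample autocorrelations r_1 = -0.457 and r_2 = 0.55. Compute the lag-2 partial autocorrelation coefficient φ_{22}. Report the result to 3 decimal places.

φ_{22} = (r_2 − r_1²) / (1 − r_1²)
r_1² = (-0.457)² = 0.208849
Numerator = 0.55 − 0.2088 = 0.3412; denominator = 1 − 0.2088 = 0.7912
φ_{22} = 0.3412 / 0.7912 = 0.431

0.431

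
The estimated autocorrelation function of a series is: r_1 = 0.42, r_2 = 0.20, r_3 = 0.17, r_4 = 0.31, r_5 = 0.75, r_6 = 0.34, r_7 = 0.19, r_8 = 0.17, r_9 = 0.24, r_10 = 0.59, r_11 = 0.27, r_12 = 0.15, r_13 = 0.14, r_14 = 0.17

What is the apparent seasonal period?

5

The largest autocorrelation is r_5 = 0.75, with a weaker echo at lag 10 (0.59); the remaining lags stay at or below 0.42. The elevated value at lag 1 (0.42), dropping to 0.20 at lag 2, reflects decaying short-term dependence rather than seasonality.
The dominant spike at lag 5 indicates a seasonal period of 5.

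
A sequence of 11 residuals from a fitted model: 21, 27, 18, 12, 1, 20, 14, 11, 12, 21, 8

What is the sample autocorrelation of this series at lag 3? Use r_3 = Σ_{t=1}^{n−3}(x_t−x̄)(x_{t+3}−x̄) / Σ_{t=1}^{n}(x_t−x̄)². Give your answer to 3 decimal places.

Mean x̄ = (21 + 27 + 18 + 12 + 1 + 20 + 14 + 11 + 12 + 21 + 8)/11 = 15.0000
Numerator Σ_{t=1}^{8}(x_t−x̄)(x_{t+3}−x̄) = -105.0000
Denominator Σ(x_t−x̄)² = 530.0000
r_3 = -105.0000 / 530.0000 = -0.198

-0.198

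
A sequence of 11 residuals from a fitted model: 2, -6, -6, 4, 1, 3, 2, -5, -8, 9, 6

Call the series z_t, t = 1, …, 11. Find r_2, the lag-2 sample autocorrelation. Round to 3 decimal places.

Mean z̄ = (2 − 6 − 6 + 4 + 1 + 3 + 2 − 5 − 8 + 9 + 6)/11 = 0.1818
Numerator Σ_{t=1}^{9}(z_t−z̄)(z_{t+2}−z̄) = -150.4298
Denominator Σ(z_t−z̄)² = 311.6364
r_2 = -150.4298 / 311.6364 = -0.483

-0.483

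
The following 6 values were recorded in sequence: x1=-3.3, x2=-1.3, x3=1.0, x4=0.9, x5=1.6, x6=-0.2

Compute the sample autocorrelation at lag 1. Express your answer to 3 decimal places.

0.326

Mean x̄ = (-3.3 − 1.3 + 1.0 + 0.9 + 1.6 − 0.2)/6 = -0.2167
Deviations from mean: -3.0833, -1.0833, 1.2167, 1.1167, 1.8167, 0.0167
Σ(x_t−x̄)(x_{t+1}−x̄) = (3.3403) + (-1.3181) + (1.3586) + (2.0286) + (0.0303) = 5.4397
Denominator Σ(x_t−x̄)² = 16.7083
r_1 = 5.4397 / 16.7083 = 0.326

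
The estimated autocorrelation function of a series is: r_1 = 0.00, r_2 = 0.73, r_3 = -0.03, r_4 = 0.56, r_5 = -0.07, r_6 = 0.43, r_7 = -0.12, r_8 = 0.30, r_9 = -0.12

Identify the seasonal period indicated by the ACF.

The largest autocorrelation is r_2 = 0.73, with weaker echoes at lags 4 (0.56), 6 (0.43) and 8 (0.30); the remaining lags stay at or below 0.00.
The dominant spike at lag 2 indicates a seasonal period of 2.

2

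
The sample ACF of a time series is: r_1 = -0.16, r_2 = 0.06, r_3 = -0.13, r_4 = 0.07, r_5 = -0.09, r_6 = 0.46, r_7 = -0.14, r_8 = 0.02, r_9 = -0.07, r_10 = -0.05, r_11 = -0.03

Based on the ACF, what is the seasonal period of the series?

6

The largest autocorrelation is r_6 = 0.46; the remaining lags stay at or below 0.07.
The dominant spike at lag 6 indicates a seasonal period of 6.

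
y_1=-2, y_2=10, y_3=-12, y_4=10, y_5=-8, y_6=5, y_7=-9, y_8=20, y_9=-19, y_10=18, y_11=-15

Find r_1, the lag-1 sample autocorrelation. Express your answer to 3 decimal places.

Mean ȳ = (-2 + 10 − 12 + 10 − 8 + 5 − 9 + 20 − 19 + 18 − 15)/11 = -0.1818
Numerator Σ_{t=1}^{10}(y_t−ȳ)(y_{t+1}−ȳ) = -1594.3058
Denominator Σ(y_t−ȳ)² = 1827.6364
r_1 = -1594.3058 / 1827.6364 = -0.872

-0.872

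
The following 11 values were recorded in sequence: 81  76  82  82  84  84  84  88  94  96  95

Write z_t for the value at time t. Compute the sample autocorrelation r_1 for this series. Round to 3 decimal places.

Mean z̄ = (81 + 76 + 82 + 82 + 84 + 84 + 84 + 88 + 94 + 96 + 95)/11 = 86.0000
Numerator Σ_{t=1}^{10}(z_t−z̄)(z_{t+1}−z̄) = 304.0000
Denominator Σ(z_t−z̄)² = 418.0000
r_1 = 304.0000 / 418.0000 = 0.727

0.727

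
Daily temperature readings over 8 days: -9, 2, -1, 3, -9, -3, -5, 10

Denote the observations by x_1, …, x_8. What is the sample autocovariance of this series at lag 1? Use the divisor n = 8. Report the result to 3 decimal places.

-9.969

Mean x̄ = (-9 + 2 − 1 + 3 − 9 − 3 − 5 + 10)/8 = -1.5000
Deviations: -7.5000, 3.5000, 0.5000, 4.5000, -7.5000, -1.5000, -3.5000, 11.5000
Σ_{t=1}^{7}(x_t−x̄)(x_{t+1}−x̄) = -79.7500
γ_1 = -79.7500 / 8 = -9.969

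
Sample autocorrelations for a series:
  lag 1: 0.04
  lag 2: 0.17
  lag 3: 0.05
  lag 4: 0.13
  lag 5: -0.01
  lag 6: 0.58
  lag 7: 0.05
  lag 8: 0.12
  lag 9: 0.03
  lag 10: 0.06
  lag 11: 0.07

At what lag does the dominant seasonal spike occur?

The largest autocorrelation is r_6 = 0.58; the remaining lags stay at or below 0.17.
The dominant spike at lag 6 indicates a seasonal period of 6.

6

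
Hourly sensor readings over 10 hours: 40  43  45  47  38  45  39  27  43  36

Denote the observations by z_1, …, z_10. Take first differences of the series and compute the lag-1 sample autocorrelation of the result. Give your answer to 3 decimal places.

-0.548

First differences Δz: 3, 2, 2, -9, 7, -6, -12, 16, -7
Mean of differences = -0.4444
Numerator Σ(Δz_t−Δz̄)(Δz_{t+1}−Δz̄) = -345.1975
Denominator Σ(Δz_t−Δz̄)² = 630.2222
r_1(Δz) = -345.1975 / 630.2222 = -0.548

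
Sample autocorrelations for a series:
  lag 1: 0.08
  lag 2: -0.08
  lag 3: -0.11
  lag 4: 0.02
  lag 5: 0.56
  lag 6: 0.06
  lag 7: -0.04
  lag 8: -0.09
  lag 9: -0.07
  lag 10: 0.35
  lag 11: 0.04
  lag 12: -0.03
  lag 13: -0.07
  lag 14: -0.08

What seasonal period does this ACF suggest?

The largest autocorrelation is r_5 = 0.56, with a weaker echo at lag 10 (0.35); the remaining lags stay at or below 0.08.
The dominant spike at lag 5 indicates a seasonal period of 5.

5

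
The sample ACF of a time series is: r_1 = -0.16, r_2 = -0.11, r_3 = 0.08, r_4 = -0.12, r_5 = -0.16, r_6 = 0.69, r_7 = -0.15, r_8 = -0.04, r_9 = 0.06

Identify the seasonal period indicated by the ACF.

6

The largest autocorrelation is r_6 = 0.69; the remaining lags stay at or below 0.08.
The dominant spike at lag 6 indicates a seasonal period of 6.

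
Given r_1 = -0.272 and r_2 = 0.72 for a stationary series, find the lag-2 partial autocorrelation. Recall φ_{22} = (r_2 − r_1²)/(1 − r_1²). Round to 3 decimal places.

φ_{22} = (r_2 − r_1²) / (1 − r_1²)
r_1² = (-0.272)² = 0.073984
Numerator = 0.72 − 0.0740 = 0.6460; denominator = 1 − 0.0740 = 0.9260
φ_{22} = 0.6460 / 0.9260 = 0.698

0.698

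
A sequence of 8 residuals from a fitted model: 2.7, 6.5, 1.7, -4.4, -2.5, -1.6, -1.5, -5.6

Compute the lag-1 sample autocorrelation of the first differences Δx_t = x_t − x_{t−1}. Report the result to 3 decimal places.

-0.117

First differences Δx: 3.8, -4.8, -6.1, 1.9, 0.9, 0.1, -4.1
Mean of differences = -1.1857
Numerator Σ(Δx_t−Δx̄)(Δx_{t+1}−Δx̄) = -10.0516
Denominator Σ(Δx_t−Δx̄)² = 86.0886
r_1(Δx) = -10.0516 / 86.0886 = -0.117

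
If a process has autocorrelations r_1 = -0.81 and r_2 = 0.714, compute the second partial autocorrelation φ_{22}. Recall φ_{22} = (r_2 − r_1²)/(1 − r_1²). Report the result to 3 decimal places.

φ_{22} = (r_2 − r_1²) / (1 − r_1²)
r_1² = (-0.81)² = 0.6561
Numerator = 0.714 − 0.6561 = 0.0579; denominator = 1 − 0.6561 = 0.3439
φ_{22} = 0.0579 / 0.3439 = 0.168

0.168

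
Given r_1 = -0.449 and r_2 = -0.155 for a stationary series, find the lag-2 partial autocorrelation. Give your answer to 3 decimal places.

-0.447

φ_{22} = (r_2 − r_1²) / (1 − r_1²)
r_1² = (-0.449)² = 0.201601
Numerator = -0.155 − 0.2016 = -0.3566; denominator = 1 − 0.2016 = 0.7984
φ_{22} = -0.3566 / 0.7984 = -0.447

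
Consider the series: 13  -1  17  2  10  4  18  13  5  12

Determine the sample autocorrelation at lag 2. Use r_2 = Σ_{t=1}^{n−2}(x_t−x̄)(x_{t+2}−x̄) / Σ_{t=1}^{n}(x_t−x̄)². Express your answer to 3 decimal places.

Mean x̄ = (13 − 1 + 17 + 2 + 10 + 4 + 18 + 13 + 5 + 12)/10 = 9.3000
Numerator Σ_{t=1}^{8}(x_t−x̄)(x_{t+2}−x̄) = 106.8200
Denominator Σ(x_t−x̄)² = 376.1000
r_2 = 106.8200 / 376.1000 = 0.284

0.284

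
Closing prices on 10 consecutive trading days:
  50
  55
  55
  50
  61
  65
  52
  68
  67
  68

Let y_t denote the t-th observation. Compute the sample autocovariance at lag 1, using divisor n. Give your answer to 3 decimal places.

12.089

Mean ȳ = (50 + 55 + 55 + 50 + 61 + 65 + 52 + 68 + 67 + 68)/10 = 59.1000
Σ_{t=1}^{9}(y_t−ȳ)(y_{t+1}−ȳ) = 120.8900
γ_1 = 120.8900 / 10 = 12.089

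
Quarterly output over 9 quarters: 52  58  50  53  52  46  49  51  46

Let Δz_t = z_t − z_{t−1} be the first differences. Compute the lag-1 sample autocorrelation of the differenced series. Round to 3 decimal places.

First differences Δz: 6, -8, 3, -1, -6, 3, 2, -5
Mean of differences = -0.7500
Numerator Σ(Δz_t−Δz̄)(Δz_{t+1}−Δz̄) = -96.8125
Denominator Σ(Δz_t−Δz̄)² = 179.5000
r_1(Δz) = -96.8125 / 179.5000 = -0.539

-0.539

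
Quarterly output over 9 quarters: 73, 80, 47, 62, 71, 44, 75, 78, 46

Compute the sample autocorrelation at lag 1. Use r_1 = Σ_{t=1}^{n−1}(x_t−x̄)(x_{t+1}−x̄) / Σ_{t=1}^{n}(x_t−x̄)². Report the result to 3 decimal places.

-0.329

Mean x̄ = (73 + 80 + 47 + 62 + 71 + 44 + 75 + 78 + 46)/9 = 64.0000
Numerator Σ_{t=1}^{8}(x_t−x̄)(x_{t+1}−x̄) = -566.0000
Denominator Σ(x_t−x̄)² = 1720.0000
r_1 = -566.0000 / 1720.0000 = -0.329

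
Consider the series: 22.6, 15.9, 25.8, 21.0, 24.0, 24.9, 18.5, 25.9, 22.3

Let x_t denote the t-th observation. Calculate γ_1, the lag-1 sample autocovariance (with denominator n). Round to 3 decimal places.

Mean x̄ = (22.6 + 15.9 + 25.8 + 21.0 + 24.0 + 24.9 + 18.5 + 25.9 + 22.3)/9 = 22.3222
Σ_{t=1}^{8}(x_t−x̄)(x_{t+1}−x̄) = -50.2183
γ_1 = -50.2183 / 9 = -5.580

-5.580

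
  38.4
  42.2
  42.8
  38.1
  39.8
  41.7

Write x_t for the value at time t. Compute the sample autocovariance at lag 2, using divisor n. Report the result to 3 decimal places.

Mean x̄ = (38.4 + 42.2 + 42.8 + 38.1 + 39.8 + 41.7)/6 = 40.5000
Deviations: -2.1000, 1.7000, 2.3000, -2.4000, -0.7000, 1.2000
Σ_{t=1}^{4}(x_t−x̄)(x_{t+2}−x̄) = -13.4000
γ_2 = -13.4000 / 6 = -2.233

-2.233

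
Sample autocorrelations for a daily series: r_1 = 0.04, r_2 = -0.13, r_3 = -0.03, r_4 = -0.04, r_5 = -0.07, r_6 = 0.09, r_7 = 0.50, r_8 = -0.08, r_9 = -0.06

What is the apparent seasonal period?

The largest autocorrelation is r_7 = 0.50; the remaining lags stay at or below 0.09.
The dominant spike at lag 7 indicates a seasonal period of 7.

7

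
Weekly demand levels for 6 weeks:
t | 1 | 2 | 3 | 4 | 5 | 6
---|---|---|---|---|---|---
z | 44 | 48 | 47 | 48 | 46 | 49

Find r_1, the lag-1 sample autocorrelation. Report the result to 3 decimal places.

Mean z̄ = (44 + 48 + 47 + 48 + 46 + 49)/6 = 47.0000
Deviations from mean: -3.0000, 1.0000, 0.0000, 1.0000, -1.0000, 2.0000
Σ(z_t−z̄)(z_{t+1}−z̄) = (-3.0000) + (0.0000) + (0.0000) + (-1.0000) + (-2.0000) = -6.0000
Denominator Σ(z_t−z̄)² = 16.0000
r_1 = -6.0000 / 16.0000 = -0.375

-0.375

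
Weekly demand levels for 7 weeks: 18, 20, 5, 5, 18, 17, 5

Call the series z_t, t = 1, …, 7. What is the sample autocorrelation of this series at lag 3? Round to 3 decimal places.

0.075

Mean z̄ = (18 + 20 + 5 + 5 + 18 + 17 + 5)/7 = 12.5714
Deviations from mean: 5.4286, 7.4286, -7.5714, -7.5714, 5.4286, 4.4286, -7.5714
Σ(z_t−z̄)(z_{t+3}−z̄) = (-41.1020) + (40.3265) + (-33.5306) + (57.3265) = 23.0204
Denominator Σ(z_t−z̄)² = 305.7143
r_3 = 23.0204 / 305.7143 = 0.075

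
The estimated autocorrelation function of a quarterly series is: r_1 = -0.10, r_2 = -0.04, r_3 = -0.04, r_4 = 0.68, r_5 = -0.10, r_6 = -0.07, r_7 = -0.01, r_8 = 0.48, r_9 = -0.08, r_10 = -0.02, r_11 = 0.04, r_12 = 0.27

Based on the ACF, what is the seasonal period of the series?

4

The largest autocorrelation is r_4 = 0.68, with weaker echoes at lags 8 (0.48) and 12 (0.27); the remaining lags stay at or below 0.04.
The dominant spike at lag 4 indicates a seasonal period of 4.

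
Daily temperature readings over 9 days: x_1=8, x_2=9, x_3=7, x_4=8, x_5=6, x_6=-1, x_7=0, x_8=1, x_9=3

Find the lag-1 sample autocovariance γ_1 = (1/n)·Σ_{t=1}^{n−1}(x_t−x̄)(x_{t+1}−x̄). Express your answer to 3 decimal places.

8.731

Mean x̄ = (8 + 9 + 7 + 8 + 6 − 1 + 0 + 1 + 3)/9 = 4.5556
Σ_{t=1}^{8}(x_t−x̄)(x_{t+1}−x̄) = 78.5802
γ_1 = 78.5802 / 9 = 8.731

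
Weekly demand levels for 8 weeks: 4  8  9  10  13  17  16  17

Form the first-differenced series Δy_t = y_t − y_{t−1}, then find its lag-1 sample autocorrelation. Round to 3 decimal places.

-0.159

First differences Δy: 4, 1, 1, 3, 4, -1, 1
Mean of differences = 1.8571
Numerator Σ(Δy_t−Δȳ)(Δy_{t+1}−Δȳ) = -3.3061
Denominator Σ(Δy_t−Δȳ)² = 20.8571
r_1(Δy) = -3.3061 / 20.8571 = -0.159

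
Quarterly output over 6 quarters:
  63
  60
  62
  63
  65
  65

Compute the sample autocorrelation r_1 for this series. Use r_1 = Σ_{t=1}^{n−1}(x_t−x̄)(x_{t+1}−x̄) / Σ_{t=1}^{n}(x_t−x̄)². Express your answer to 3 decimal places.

0.389

Mean x̄ = (63 + 60 + 62 + 63 + 65 + 65)/6 = 63.0000
Σ(x_t−x̄)(x_{t+1}−x̄) = (0.0000) + (3.0000) + (0.0000) + (0.0000) + (4.0000) = 7.0000
Denominator Σ(x_t−x̄)² = 18.0000
r_1 = 7.0000 / 18.0000 = 0.389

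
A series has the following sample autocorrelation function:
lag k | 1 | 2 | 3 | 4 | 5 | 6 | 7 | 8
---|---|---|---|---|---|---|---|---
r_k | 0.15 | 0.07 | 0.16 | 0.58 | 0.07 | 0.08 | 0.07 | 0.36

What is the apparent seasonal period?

4

The largest autocorrelation is r_4 = 0.58, with a weaker echo at lag 8 (0.36); the remaining lags stay at or below 0.16.
The dominant spike at lag 4 indicates a seasonal period of 4.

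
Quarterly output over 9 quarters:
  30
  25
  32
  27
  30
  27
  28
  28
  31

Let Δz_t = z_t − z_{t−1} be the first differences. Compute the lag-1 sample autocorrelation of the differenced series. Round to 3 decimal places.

First differences Δz: -5, 7, -5, 3, -3, 1, 0, 3
Mean of differences = 0.1250
Numerator Σ(Δz_t−Δz̄)(Δz_{t+1}−Δz̄) = -97.3906
Denominator Σ(Δz_t−Δz̄)² = 126.8750
r_1(Δz) = -97.3906 / 126.8750 = -0.768

-0.768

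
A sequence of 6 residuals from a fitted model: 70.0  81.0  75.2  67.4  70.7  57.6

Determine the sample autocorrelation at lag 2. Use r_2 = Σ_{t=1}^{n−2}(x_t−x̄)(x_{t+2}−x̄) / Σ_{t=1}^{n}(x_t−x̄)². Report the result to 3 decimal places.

Mean x̄ = (70.0 + 81.0 + 75.2 + 67.4 + 70.7 + 57.6)/6 = 70.3167
Numerator Σ_{t=1}^{4}(x_t−x̄)(x_{t+2}−x̄) = 6.2561
Denominator Σ(x_t−x̄)² = 308.4483
r_2 = 6.2561 / 308.4483 = 0.020

0.020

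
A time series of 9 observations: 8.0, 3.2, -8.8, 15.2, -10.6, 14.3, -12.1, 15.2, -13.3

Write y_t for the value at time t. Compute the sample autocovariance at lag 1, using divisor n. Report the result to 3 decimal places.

-114.431

Mean ȳ = (8.0 + 3.2 − 8.8 + 15.2 − 10.6 + 14.3 − 12.1 + 15.2 − 13.3)/9 = 1.2333
Σ_{t=1}^{8}(y_t−ȳ)(y_{t+1}−ȳ) = -1029.8778
γ_1 = -1029.8778 / 9 = -114.431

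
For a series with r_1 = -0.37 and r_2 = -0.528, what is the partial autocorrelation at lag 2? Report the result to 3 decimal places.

-0.770

φ_{22} = (r_2 − r_1²) / (1 − r_1²)
r_1² = (-0.37)² = 0.1369
Numerator = -0.528 − 0.1369 = -0.6649; denominator = 1 − 0.1369 = 0.8631
φ_{22} = -0.6649 / 0.8631 = -0.770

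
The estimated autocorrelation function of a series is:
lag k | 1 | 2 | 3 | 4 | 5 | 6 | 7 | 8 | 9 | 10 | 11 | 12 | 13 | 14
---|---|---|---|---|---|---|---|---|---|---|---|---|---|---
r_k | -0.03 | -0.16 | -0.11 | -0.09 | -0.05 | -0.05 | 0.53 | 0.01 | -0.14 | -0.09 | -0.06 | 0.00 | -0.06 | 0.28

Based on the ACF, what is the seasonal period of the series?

The largest autocorrelation is r_7 = 0.53, with a weaker echo at lag 14 (0.28); the remaining lags stay at or below 0.01.
The dominant spike at lag 7 indicates a seasonal period of 7.

7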